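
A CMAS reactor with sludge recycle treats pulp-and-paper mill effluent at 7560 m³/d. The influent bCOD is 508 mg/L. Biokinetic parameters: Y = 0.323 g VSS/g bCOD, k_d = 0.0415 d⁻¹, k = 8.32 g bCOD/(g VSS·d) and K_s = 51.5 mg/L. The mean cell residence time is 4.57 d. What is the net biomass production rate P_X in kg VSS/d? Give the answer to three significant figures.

P_X ≈ 1030 kg VSS/d

From the Monod/SRT balance for a CMAS, S = K_s·(1+k_d θ_c)/[θ_c·(Y k − k_d) − 1] = 51.5 × (1 + 0.0415 × 4.57) / [4.57 × (0.323 × 8.32 − 0.0415) − 1] = 61.27 / 11.09 = 5.524 mg/L.
Correct the yield for decay: Y_obs = Y/(1 + k_d θ_c) = 0.323 / (1 + 0.0415 × 4.57) = 0.323 / 1.190 = 0.2715.
Substrate removed = Q·(S₀ − S) = 7560 m³/d × (508 − 5.52) g/m³ = 3.8×10^6 g/d = 3799 kg/d.
Net biomass production P_X = Y_obs × Q·(S₀ − S) = 0.2715 × 3799 = 1031 kg VSS/d.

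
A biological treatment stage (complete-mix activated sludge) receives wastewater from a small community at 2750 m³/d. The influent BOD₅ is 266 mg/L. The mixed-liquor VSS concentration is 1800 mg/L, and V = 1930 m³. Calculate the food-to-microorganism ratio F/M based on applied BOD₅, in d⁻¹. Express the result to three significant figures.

F/M = Q·S₀ / (V·X) = 2750 × 266 / (1930 × 1800) = 0.2106 g BOD₅·(g VSS·d)⁻¹.

F/M ≈ 0.211 d⁻¹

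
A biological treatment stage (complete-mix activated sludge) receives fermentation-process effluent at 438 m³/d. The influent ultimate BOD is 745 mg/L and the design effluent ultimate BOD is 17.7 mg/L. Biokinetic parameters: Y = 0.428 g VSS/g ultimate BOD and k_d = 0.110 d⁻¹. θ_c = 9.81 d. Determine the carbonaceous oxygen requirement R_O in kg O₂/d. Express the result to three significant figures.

Observed yield with endogenous decay: Y_obs = Y / (1 + k_d·θ_c) = 0.428 / (1 + 0.110 × 9.81) = 0.428 / 2.079 = 0.2059 g VSS/g ultimate BOD.
Substrate removed = Q·(S₀ − S) = 438 m³/d × (745 − 17.7) g/m³ = 3.19×10^5 g/d = 318.6 kg/d.
Biomass synthesised: P_X = Y_obs × 318.6 = 65.58 kg VSS/d.
R_O = Q·ΔS − 1.42 P_X = 318.6 − 93.12 = 225.4 kg O₂/d.

R_O ≈ 225 kg O₂/d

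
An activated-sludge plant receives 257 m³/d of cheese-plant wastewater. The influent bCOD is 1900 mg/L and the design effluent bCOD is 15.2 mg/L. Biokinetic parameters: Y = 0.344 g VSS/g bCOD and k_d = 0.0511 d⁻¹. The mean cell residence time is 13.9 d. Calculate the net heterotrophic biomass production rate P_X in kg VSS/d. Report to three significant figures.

P_X ≈ 97.4 kg VSS/d

Y_obs = Y / (1 + k_d θ_c) = 0.344 / (1 + 0.0511 × 13.9) = 0.344 / 1.710 = 0.2011.
Q·(S₀ − S) = 257 × (1900 − 15.2) × 10⁻³ = 484.4 kg/d removed.
Biomass produced: P_X = Y_obs·Q·ΔS = 0.2011 × 484.4 ≈ 97.43 kg VSS/d.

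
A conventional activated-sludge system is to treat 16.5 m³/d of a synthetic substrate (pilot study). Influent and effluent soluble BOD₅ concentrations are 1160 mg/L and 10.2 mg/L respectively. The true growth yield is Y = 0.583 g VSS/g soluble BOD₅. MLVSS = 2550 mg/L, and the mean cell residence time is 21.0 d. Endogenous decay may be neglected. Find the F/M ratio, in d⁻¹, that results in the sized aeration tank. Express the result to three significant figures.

Biomass mass balance (decay neglected): V·X = Y·Q·(S₀ − S)·θ_c, so V = 0.583 × 16.5 × (1160 − 10.2) × 21.0 / 2550 = 91.09 m³.
F/M = Q·S₀ / (V·X) = 16.5 × 1160 / (91.09 × 2550) = 0.08240 g soluble BOD₅·(g VSS·d)⁻¹.

F/M ≈ 0.0824 d⁻¹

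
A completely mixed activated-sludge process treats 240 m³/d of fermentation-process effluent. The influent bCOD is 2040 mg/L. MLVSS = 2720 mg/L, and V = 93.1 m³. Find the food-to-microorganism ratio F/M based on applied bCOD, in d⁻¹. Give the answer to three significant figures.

F/M = applied load / biomass = Q·S₀/(V·X) = 240 × 2040 / (93.10 × 2720) = 1.933 d⁻¹.

F/M ≈ 1.93 d⁻¹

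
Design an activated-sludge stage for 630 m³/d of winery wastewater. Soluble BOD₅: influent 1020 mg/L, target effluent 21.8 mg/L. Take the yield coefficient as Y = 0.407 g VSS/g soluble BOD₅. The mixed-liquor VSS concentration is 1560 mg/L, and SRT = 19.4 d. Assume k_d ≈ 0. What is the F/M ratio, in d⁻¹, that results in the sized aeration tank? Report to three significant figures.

Biomass mass balance (decay neglected): V·X = Y·Q·(S₀ − S)·θ_c, so V = 0.407 × 630 × (1020 − 21.8) × 19.4 / 1560 = 3183 m³.
F/M = applied load / biomass = Q·S₀/(V·X) = 630 × 1020 / (3183 × 1560) = 0.1294 d⁻¹.

F/M ≈ 0.129 d⁻¹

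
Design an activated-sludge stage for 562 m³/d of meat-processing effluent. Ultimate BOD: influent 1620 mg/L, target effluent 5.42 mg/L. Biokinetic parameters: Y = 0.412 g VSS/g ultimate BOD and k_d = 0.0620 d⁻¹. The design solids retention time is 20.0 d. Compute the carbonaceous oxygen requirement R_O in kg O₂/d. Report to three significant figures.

R_O ≈ 670 kg O₂/d

The observed yield is Y_obs = Y/(1 + k_d·θ_c) = 0.412 / (1 + 0.0620 × 20.0) = 0.412 / 2.240 = 0.1839 g VSS per g ultimate BOD removed.
Substrate removed = Q·(S₀ − S) = 562 m³/d × (1620 − 5.42) g/m³ = 9.07×10^5 g/d = 907.4 kg/d.
Net sludge production P_X = 0.1839 × 907.4 = 166.9 kg VSS/d.
Carbonaceous O₂ demand = substrate oxidised − cell-mass equivalent = 907.4 − 1.42 × 166.9 = 670.4 kg O₂/d.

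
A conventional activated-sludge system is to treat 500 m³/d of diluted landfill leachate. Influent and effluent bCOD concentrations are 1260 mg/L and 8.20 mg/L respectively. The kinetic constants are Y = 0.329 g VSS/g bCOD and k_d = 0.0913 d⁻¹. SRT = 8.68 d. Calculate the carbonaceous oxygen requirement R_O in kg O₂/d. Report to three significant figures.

Observed yield with endogenous decay: Y_obs = Y / (1 + k_d·θ_c) = 0.329 / (1 + 0.0913 × 8.68) = 0.329 / 1.792 = 0.1835 g VSS/g bCOD.
Substrate removed = Q·(S₀ − S) = 500 m³/d × (1260 − 8.20) g/m³ = 6.26×10^5 g/d = 625.9 kg/d.
P_X = Y_obs·Q·(S₀ − S) = 0.1835 × 625.9 = 114.9 kg VSS/d.
R_O = Q·ΔS − 1.42 P_X = 625.9 − 163.1 = 462.8 kg O₂/d.

R_O ≈ 463 kg O₂/d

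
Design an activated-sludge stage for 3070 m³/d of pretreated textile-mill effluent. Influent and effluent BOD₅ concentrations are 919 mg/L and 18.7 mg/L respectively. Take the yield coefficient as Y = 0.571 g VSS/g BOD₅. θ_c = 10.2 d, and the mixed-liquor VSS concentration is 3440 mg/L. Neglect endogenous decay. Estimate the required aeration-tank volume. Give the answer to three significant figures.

V ≈ 4680 m³

V·X = Y·Q·ΔS·θ_c gives V = 0.571 × 3070 × (919 − 18.7) × 10.2 / 3440 = 4680 m³.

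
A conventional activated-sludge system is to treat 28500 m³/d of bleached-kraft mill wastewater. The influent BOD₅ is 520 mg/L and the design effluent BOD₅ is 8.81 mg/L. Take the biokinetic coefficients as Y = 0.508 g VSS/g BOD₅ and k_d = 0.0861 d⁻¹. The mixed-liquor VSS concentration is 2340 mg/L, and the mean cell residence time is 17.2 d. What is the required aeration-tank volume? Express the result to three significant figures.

Rearranging the biomass balance for a CMAS with decay, V = Y·Q·ΔS·θ_c / [X·(1+k_d θ_c)] = 0.508 × 28500 × (520 − 8.81) × 17.2 / [2340 × (1 + 0.0861 × 17.2)] = 1.27×10^8 / 5805 = 21928 m³.

V ≈ 21900 m³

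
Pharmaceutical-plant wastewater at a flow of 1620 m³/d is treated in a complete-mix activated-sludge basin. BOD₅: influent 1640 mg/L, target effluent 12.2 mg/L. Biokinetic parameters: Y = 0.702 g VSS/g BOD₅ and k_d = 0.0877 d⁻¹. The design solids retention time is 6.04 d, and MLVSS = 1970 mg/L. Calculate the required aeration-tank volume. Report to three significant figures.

From the SRT design equation V = Y Q (S₀−S) θ_c / [X (1 + k_d θ_c)] = 0.702 × 1620 × (1640 − 12.2) × 6.04 / [1970 × (1 + 0.0877 × 6.04)] = 1.12×10^7 / 3014 = 3710 m³.

V ≈ 3710 m³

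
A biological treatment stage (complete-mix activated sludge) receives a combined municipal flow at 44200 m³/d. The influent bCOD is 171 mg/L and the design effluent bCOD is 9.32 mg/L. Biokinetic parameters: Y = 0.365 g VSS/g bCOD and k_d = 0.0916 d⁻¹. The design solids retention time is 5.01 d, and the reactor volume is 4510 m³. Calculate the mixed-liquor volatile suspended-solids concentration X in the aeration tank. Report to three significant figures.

Solving the biomass balance for X: X = Y Q (S₀−S) θ_c / [V (1+k_d θ_c)] = 0.365 × 44200 × (171 − 9.32) × 5.01 / [4510 × (1 + 0.0916 × 5.01)] = 1986 mg/L.

X ≈ 1990 mg/L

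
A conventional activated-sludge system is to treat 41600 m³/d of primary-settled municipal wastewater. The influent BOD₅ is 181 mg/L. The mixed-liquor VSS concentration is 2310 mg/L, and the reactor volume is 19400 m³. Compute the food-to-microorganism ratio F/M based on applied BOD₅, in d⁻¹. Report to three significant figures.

Food-to-microorganism ratio F/M = Q S₀ / (V X) = 41600 × 181 / (19400 × 2310) = 0.1680 d⁻¹.

F/M ≈ 0.168 d⁻¹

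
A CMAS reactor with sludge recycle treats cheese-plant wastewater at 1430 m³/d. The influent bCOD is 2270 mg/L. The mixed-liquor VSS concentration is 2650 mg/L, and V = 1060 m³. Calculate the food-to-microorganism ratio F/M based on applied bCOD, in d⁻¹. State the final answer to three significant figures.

F/M = applied load / biomass = Q·S₀/(V·X) = 1430 × 2270 / (1060 × 2650) = 1.156 d⁻¹.

F/M ≈ 1.16 d⁻¹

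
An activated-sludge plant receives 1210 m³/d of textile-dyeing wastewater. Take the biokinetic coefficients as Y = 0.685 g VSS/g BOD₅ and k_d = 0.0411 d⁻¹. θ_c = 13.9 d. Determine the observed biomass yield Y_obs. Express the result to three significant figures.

Y_obs ≈ 0.436 g VSS/g BOD₅

The observed yield is Y_obs = Y/(1 + k_d·θ_c) = 0.685 / (1 + 0.0411 × 13.9) = 0.685 / 1.571 = 0.4359 g VSS per g BOD₅ removed.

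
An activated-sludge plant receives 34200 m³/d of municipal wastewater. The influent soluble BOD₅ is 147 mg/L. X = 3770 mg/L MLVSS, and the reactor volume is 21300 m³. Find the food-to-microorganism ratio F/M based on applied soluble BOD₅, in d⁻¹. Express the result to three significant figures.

F/M ≈ 0.0626 d⁻¹

F/M = Q·S₀ / (V·X) = 34200 × 147 / (21300 × 3770) = 0.06261 g soluble BOD₅·(g VSS·d)⁻¹.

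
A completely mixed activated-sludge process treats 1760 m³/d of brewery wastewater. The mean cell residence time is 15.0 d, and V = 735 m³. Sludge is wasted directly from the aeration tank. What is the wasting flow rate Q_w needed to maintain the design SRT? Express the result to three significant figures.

For wasting at MLVSS concentration, Q_w = V/θ_c = 735.0/15.0 = 49.00 m³/d.

Q_w ≈ 49.0 m³/d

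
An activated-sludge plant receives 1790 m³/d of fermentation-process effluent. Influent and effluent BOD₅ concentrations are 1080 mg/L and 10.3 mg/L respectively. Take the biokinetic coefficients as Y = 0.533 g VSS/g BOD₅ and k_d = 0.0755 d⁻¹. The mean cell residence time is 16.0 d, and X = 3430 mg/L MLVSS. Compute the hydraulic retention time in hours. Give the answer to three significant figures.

τ ≈ 28.9 h

Rearranging the biomass balance for a CMAS with decay, V = Y·Q·ΔS·θ_c / [X·(1+k_d θ_c)] = 0.533 × 1790 × (1080 − 10.3) × 16.0 / [3430 × (1 + 0.0755 × 16.0)] = 1.63×10^7 / 7573 = 2156 m³.
τ = V/Q = 2156/1790 = 1.205 d, or 28.91 h.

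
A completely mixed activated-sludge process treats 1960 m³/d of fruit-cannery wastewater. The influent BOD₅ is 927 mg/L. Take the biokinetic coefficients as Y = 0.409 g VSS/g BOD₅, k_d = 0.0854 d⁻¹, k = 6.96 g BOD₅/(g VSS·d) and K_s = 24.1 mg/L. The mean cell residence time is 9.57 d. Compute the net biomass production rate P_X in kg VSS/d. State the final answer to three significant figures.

From the Monod/SRT balance for a CMAS, S = K_s·(1+k_d θ_c)/[θ_c·(Y k − k_d) − 1] = 24.1 × (1 + 0.0854 × 9.57) / [9.57 × (0.409 × 6.96 − 0.0854) − 1] = 43.80 / 25.43 = 1.723 mg/L.
Y_obs = Y / (1 + k_d θ_c) = 0.409 / (1 + 0.0854 × 9.57) = 0.409 / 1.817 = 0.2251.
ΔS = 927 − 1.72 = 925.3 mg/L, so the substrate removal rate is 1960 × 925.3/1000 = 1814 kg BOD₅/d.
So the net sludge growth is P_X = 0.2251 × 1814 = 408.2 kg VSS/d.

P_X ≈ 408 kg VSS/d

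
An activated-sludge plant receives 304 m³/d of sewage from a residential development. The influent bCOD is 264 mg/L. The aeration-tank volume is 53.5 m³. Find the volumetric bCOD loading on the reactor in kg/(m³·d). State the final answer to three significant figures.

L_v ≈ 1.50 kg bCOD/(m³·d)

Applied bCOD load per unit volume = Q·S₀/V = (304 × 264/1000)/53.50 = 1.500 kg bCOD·m⁻³·d⁻¹.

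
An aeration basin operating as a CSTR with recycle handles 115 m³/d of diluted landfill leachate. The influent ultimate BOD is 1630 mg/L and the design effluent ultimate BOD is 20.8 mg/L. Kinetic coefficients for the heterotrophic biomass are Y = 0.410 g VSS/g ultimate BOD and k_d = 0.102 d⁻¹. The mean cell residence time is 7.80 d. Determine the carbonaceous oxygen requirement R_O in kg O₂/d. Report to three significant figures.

Y_obs = Y / (1 + k_d θ_c) = 0.410 / (1 + 0.102 × 7.80) = 0.410 / 1.796 = 0.2283.
Mass of ultimate BOD removed per day: Q(S₀ − S) = 115 × 1609 g/m³ = 185.1 kg/d.
P_X = Y_obs·Q·(S₀ − S) = 0.2283 × 185.1 = 42.26 kg VSS/d.
R_O = Q·(S₀ − S) − 1.42·P_X = 185.1 − 1.42 × 42.26 = 125.1 kg O₂/d.

R_O ≈ 125 kg O₂/d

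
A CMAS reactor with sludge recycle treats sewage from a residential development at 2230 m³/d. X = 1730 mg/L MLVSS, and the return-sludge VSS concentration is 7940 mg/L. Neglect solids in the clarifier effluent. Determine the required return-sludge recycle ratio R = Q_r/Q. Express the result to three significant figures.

Mass balance around the secondary clarifier (neglecting effluent solids): R = X / (X_r − X) = 1730 / (7940 − 1730) = 0.2786.

R ≈ 0.279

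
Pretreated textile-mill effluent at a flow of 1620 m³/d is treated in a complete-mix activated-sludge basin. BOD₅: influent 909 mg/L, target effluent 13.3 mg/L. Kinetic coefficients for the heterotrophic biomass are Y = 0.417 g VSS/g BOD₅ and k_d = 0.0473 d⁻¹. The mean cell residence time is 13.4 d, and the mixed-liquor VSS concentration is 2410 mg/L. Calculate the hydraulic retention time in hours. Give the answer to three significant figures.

τ ≈ 30.5 h

From the SRT design equation V = Y Q (S₀−S) θ_c / [X (1 + k_d θ_c)] = 0.417 × 1620 × (909 − 13.3) × 13.4 / [2410 × (1 + 0.0473 × 13.4)] = 8.11×10^6 / 3938 = 2059 m³.
τ = V/Q = 2059/1620 = 1.271 d, or 30.51 h.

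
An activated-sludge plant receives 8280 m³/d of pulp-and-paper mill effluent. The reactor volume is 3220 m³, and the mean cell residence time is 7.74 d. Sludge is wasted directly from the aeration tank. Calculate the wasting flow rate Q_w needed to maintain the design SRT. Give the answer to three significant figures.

Q_w ≈ 416 m³/d

Wasting from the aeration tank: Q_w = V / θ_c = 3220 / 7.74 = 416.0 m³/d.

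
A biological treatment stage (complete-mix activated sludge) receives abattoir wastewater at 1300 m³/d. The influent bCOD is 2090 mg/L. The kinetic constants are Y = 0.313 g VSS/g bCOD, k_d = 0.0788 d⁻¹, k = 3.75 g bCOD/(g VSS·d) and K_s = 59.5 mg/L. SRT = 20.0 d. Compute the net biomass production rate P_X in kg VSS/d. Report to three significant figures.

P_X ≈ 329 kg VSS/d

From the Monod/SRT balance for a CMAS, S = K_s·(1+k_d θ_c)/[θ_c·(Y k − k_d) − 1] = 59.5 × (1 + 0.0788 × 20.0) / [20.0 × (0.313 × 3.75 − 0.0788) − 1] = 153.3 / 20.90 = 7.334 mg/L.
Correct the yield for decay: Y_obs = Y/(1 + k_d θ_c) = 0.313 / (1 + 0.0788 × 20.0) = 0.313 / 2.576 = 0.1215.
Substrate removed = Q·(S₀ − S) = 1300 m³/d × (2090 − 7.33) g/m³ = 2.71×10^6 g/d = 2707 kg/d.
So the net sludge growth is P_X = 0.1215 × 2707 = 329.0 kg VSS/d.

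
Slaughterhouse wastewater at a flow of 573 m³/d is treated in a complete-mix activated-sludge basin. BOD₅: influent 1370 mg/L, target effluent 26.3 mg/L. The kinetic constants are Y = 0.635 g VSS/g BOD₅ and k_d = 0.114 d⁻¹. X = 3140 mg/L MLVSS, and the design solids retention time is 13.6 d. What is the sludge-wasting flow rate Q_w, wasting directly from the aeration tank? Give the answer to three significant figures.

Rearranging the biomass balance for a CMAS with decay, V = Y·Q·ΔS·θ_c / [X·(1+k_d θ_c)] = 0.635 × 573 × (1370 − 26.3) × 13.6 / [3140 × (1 + 0.114 × 13.6)] = 6.65×10^6 / 8008 = 830.3 m³.
With mixed-liquor wasting, θ_c = V/Q_w, so Q_w = V/θ_c = 830.3/13.6 = 61.05 m³/d.

Q_w ≈ 61.1 m³/d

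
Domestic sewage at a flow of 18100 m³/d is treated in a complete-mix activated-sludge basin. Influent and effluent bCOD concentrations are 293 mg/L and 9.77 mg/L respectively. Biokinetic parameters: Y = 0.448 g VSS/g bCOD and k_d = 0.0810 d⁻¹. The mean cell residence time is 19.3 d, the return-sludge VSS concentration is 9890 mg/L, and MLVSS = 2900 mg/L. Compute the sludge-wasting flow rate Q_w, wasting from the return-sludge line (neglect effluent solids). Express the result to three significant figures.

Steady-state biomass mass balance: V·X·(1 + k_d·θ_c) = Y·Q·(S₀ − S)·θ_c, so V = 0.448 × 18100 × (293 − 9.77) × 19.3 / [2900 × (1 + 0.0810 × 19.3)] = 4.43×10^7 / 7434 = 5963 m³.
Wasting from the return line (neglecting effluent solids): Q_w = V·X / (θ_c·X_r) = 5963 × 2900 / (19.3 × 9890) = 90.59 m³/d.

Q_w ≈ 90.6 m³/d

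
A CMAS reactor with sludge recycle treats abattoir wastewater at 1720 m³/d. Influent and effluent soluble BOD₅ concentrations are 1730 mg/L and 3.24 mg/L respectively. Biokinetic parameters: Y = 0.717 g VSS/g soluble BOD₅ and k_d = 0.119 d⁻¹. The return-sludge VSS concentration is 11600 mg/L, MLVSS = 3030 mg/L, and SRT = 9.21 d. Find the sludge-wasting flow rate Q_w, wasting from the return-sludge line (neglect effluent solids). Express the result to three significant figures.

Q_w ≈ 87.6 m³/d

Rearranging the biomass balance for a CMAS with decay, V = Y·Q·ΔS·θ_c / [X·(1+k_d θ_c)] = 0.717 × 1720 × (1730 − 3.24) × 9.21 / [3030 × (1 + 0.119 × 9.21)] = 1.96×10^7 / 6351 = 3088 m³.
Wasting from the return line (neglecting effluent solids): Q_w = V·X / (θ_c·X_r) = 3088 × 3030 / (9.21 × 11600) = 87.59 m³/d.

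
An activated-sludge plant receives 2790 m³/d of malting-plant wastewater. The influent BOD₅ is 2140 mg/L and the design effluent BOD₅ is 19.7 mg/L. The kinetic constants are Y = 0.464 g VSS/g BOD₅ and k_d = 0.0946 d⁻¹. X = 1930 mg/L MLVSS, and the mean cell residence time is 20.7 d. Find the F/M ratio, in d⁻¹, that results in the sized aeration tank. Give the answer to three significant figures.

Rearranging the biomass balance for a CMAS with decay, V = Y·Q·ΔS·θ_c / [X·(1+k_d θ_c)] = 0.464 × 2790 × (2140 − 19.7) × 20.7 / [1930 × (1 + 0.0946 × 20.7)] = 5.68×10^7 / 5709 = 9952 m³.
F/M = applied load / biomass = Q·S₀/(V·X) = 2790 × 2140 / (9952 × 1930) = 0.3109 d⁻¹.

F/M ≈ 0.311 d⁻¹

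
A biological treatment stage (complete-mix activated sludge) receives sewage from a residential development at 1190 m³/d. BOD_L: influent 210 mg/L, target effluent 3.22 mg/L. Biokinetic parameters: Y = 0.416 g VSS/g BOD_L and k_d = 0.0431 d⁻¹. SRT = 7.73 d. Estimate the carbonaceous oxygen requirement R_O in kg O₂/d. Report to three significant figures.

R_O ≈ 137 kg O₂/d

Correct the yield for decay: Y_obs = Y/(1 + k_d θ_c) = 0.416 / (1 + 0.0431 × 7.73) = 0.416 / 1.333 = 0.3120.
Substrate removed = Q·(S₀ − S) = 1190 m³/d × (210 − 3.22) g/m³ = 2.46×10^5 g/d = 246.1 kg/d.
Net sludge production P_X = 0.3120 × 246.1 = 76.78 kg VSS/d.
R_O = Q·ΔS − 1.42 P_X = 246.1 − 109.0 = 137.0 kg O₂/d.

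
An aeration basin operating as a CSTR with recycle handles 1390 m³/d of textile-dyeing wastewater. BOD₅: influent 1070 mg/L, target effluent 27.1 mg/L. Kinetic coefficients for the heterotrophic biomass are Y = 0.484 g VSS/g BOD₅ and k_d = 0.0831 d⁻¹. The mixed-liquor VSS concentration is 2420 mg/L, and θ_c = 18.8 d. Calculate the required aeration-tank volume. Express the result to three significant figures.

Rearranging the biomass balance for a CMAS with decay, V = Y·Q·ΔS·θ_c / [X·(1+k_d θ_c)] = 0.484 × 1390 × (1070 − 27.1) × 18.8 / [2420 × (1 + 0.0831 × 18.8)] = 1.32×10^7 / 6201 = 2127 m³.

V ≈ 2130 m³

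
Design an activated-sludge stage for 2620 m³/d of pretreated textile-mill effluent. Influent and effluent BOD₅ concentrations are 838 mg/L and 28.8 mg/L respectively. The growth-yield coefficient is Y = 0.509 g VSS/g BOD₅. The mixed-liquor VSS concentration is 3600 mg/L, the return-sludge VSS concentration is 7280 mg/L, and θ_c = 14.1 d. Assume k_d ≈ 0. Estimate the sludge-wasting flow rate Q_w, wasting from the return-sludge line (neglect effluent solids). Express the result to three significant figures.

Q_w ≈ 148 m³/d

With k_d = 0 the design equation reduces to V = Y Q (S₀−S) θ_c / X = 0.509 × 2620 × (838 − 28.8) × 14.1 / 3600 = 4227 m³.
θ_c = V·X/(Q_w·X_r) when wasting from the recycle, so Q_w = V·X/(θ_c·X_r) = 4227 × 3600 / (14.1 × 7280) = 148.2 m³/d.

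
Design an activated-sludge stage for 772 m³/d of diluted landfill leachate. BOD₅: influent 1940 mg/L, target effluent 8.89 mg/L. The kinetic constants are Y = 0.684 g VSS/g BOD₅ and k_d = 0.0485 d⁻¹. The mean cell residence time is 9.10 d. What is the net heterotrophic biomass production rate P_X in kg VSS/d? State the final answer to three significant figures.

P_X ≈ 707 kg VSS/d

Correct the yield for decay: Y_obs = Y/(1 + k_d θ_c) = 0.684 / (1 + 0.0485 × 9.10) = 0.684 / 1.441 = 0.4746.
Substrate removed = Q·(S₀ − S) = 772 m³/d × (1940 − 8.89) g/m³ = 1.49×10^6 g/d = 1491 kg/d.
So the net sludge growth is P_X = 0.4746 × 1491 = 707.5 kg VSS/d.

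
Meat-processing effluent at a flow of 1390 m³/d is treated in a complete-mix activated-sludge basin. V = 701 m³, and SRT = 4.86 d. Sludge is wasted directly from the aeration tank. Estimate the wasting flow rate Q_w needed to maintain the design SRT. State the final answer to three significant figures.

Q_w ≈ 144 m³/d

For wasting at MLVSS concentration, Q_w = V/θ_c = 701.0/4.86 = 144.2 m³/d.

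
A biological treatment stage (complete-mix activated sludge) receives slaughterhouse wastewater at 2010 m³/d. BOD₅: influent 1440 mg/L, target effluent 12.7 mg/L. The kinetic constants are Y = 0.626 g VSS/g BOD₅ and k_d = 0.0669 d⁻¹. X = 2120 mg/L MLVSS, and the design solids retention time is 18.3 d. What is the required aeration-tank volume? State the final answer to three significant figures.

V ≈ 6970 m³

From the SRT design equation V = Y Q (S₀−S) θ_c / [X (1 + k_d θ_c)] = 0.626 × 2010 × (1440 − 12.7) × 18.3 / [2120 × (1 + 0.0669 × 18.3)] = 3.29×10^7 / 4715 = 6970 m³.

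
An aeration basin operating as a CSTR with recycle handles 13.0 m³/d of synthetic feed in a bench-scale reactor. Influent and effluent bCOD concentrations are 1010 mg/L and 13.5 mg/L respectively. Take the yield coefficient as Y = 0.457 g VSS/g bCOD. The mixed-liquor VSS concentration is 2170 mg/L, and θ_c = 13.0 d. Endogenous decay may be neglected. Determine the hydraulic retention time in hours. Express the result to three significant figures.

V·X = Y·Q·ΔS·θ_c gives V = 0.457 × 13.0 × (1010 − 13.5) × 13.0 / 2170 = 35.47 m³.
Hydraulic retention time τ = V/Q = 35.47 / 13.0 = 2.728 d = 65.48 h.

τ ≈ 65.5 h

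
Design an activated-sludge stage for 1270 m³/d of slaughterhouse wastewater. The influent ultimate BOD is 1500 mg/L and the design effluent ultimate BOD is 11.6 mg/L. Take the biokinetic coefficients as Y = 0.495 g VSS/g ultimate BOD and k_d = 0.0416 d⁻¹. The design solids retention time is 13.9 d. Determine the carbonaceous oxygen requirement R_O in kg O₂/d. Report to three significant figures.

R_O ≈ 1050 kg O₂/d

Observed yield with endogenous decay: Y_obs = Y / (1 + k_d·θ_c) = 0.495 / (1 + 0.0416 × 13.9) = 0.495 / 1.578 = 0.3136 g VSS/g ultimate BOD.
Q·(S₀ − S) = 1270 × (1500 − 11.6) × 10⁻³ = 1890 kg/d removed.
Net sludge production P_X = 0.3136 × 1890 = 592.9 kg VSS/d.
R_O = Q·(S₀ − S) − 1.42·P_X = 1890 − 1.42 × 592.9 = 1048 kg O₂/d.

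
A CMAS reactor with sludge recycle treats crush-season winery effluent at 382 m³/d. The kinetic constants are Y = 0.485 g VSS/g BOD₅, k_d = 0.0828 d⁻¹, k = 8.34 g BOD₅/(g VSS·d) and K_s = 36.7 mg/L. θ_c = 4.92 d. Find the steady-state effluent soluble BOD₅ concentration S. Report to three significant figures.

For a completely mixed reactor with recycle the Lawrence–McCarty relation gives S = K_s·(1 + k_d·θ_c) / [θ_c·(Y·k − k_d) − 1] = 36.7 × (1 + 0.0828 × 4.92) / [4.92 × (0.485 × 8.34 − 0.0828) − 1] = 51.65 / 18.49 = 2.793 mg/L.

S ≈ 2.79 mg/L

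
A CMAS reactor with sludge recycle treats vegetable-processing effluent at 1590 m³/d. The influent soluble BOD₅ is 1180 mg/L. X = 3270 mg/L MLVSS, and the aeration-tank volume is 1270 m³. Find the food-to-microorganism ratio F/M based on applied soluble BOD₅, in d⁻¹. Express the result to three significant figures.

F/M = applied load / biomass = Q·S₀/(V·X) = 1590 × 1180 / (1270 × 3270) = 0.4518 d⁻¹.

F/M ≈ 0.452 d⁻¹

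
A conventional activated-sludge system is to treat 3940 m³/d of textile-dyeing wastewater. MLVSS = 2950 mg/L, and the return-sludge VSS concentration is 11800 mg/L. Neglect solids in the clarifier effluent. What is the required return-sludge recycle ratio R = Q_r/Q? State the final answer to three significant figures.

R ≈ 0.333

Solids balance on the clarifier gives (1+R)X = R·X_r, so R = X/(X_r − X) = 2950 / (11800 − 2950) = 0.3333.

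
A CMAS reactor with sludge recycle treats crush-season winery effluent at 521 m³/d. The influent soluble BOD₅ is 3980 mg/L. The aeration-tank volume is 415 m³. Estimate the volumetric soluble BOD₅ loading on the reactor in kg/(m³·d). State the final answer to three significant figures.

Volumetric loading L_v = Q·S₀ / V = 521 × 3980 g/m³ / 415.0 m³ = 4997 g/(m³·d) = 4.997 kg soluble BOD₅/(m³·d).

L_v ≈ 5.00 kg soluble BOD₅/(m³·d)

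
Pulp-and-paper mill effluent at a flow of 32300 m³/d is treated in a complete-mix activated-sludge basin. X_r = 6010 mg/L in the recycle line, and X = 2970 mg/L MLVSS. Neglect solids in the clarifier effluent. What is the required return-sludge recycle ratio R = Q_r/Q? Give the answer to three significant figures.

R ≈ 0.977

Mass balance around the secondary clarifier (neglecting effluent solids): R = X / (X_r − X) = 2970 / (6010 − 2970) = 0.9770.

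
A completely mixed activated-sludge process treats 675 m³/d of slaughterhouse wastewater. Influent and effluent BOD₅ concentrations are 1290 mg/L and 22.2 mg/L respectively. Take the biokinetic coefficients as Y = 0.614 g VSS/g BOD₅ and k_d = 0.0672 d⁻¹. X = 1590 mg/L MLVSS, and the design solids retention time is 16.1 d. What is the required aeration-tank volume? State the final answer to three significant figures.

From the SRT design equation V = Y Q (S₀−S) θ_c / [X (1 + k_d θ_c)] = 0.614 × 675 × (1290 − 22.2) × 16.1 / [1590 × (1 + 0.0672 × 16.1)] = 8.46×10^6 / 3310 = 2556 m³.

V ≈ 2560 m³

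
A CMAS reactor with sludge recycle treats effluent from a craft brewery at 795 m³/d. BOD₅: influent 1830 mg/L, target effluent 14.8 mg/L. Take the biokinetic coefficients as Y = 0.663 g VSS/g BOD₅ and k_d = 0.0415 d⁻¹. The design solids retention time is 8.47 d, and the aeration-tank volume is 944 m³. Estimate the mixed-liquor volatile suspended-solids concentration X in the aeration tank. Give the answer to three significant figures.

X = Y·Q·ΔS·θ_c / [V·(1 + k_d θ_c)] = 0.663 × 795 × (1830 − 14.8) × 8.47 / [944 × (1 + 0.0415 × 8.47)] = 6352 mg/L.

X ≈ 6350 mg/L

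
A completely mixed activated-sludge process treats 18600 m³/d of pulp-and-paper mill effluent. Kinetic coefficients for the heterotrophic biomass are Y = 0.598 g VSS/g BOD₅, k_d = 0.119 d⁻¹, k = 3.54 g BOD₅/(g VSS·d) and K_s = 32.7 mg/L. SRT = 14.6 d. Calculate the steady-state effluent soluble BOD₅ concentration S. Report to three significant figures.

Effluent substrate depends only on kinetics and SRT: S = K_s(1 + k_d θ_c) / [θ_c(Yk − k_d) − 1] = 32.7 × (1 + 0.119 × 14.6) / [14.6 × (0.598 × 3.54 − 0.119) − 1] = 89.51 / 28.17 = 3.178 mg/L.

S ≈ 3.18 mg/L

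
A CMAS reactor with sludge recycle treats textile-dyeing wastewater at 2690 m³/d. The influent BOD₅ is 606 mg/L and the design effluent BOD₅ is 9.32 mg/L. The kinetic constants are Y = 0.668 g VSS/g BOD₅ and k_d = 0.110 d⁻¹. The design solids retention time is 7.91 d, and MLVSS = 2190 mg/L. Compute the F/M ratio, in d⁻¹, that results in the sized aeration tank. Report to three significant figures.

F/M ≈ 0.359 d⁻¹

Steady-state biomass mass balance: V·X·(1 + k_d·θ_c) = Y·Q·(S₀ − S)·θ_c, so V = 0.668 × 2690 × (606 − 9.32) × 7.91 / [2190 × (1 + 0.110 × 7.91)] = 8.48×10^6 / 4096 = 2071 m³.
Food-to-microorganism ratio F/M = Q S₀ / (V X) = 2690 × 606 / (2071 × 2190) = 0.3595 d⁻¹.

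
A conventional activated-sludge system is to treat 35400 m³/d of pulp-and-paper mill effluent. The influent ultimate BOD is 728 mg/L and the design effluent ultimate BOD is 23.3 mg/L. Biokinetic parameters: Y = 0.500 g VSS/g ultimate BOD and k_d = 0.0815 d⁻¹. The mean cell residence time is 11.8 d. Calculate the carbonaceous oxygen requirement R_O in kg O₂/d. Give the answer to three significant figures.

Observed yield with endogenous decay: Y_obs = Y / (1 + k_d·θ_c) = 0.500 / (1 + 0.0815 × 11.8) = 0.500 / 1.962 = 0.2549 g VSS/g ultimate BOD.
Substrate removed = Q·(S₀ − S) = 35400 m³/d × (728 − 23.3) g/m³ = 2.49×10^7 g/d = 24946 kg/d.
Net sludge production P_X = 0.2549 × 24946 = 6358 kg VSS/d.
Carbonaceous O₂ demand = substrate oxidised − cell-mass equivalent = 24946 − 1.42 × 6358 = 15918 kg O₂/d.

R_O ≈ 15900 kg O₂/d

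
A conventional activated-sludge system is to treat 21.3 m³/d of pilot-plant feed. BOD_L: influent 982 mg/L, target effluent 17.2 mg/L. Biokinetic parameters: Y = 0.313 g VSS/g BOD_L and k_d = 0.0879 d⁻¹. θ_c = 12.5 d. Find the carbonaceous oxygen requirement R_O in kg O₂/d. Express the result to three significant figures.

R_O ≈ 16.2 kg O₂/d

Observed yield with endogenous decay: Y_obs = Y / (1 + k_d·θ_c) = 0.313 / (1 + 0.0879 × 12.5) = 0.313 / 2.099 = 0.1491 g VSS/g BOD_L.
Mass of BOD_L removed per day: Q(S₀ − S) = 21.3 × 964.8 g/m³ = 20.55 kg/d.
Biomass synthesised: P_X = Y_obs × 20.55 = 3.065 kg VSS/d.
R_O = Q·ΔS − 1.42 P_X = 20.55 − 4.352 = 16.20 kg O₂/d.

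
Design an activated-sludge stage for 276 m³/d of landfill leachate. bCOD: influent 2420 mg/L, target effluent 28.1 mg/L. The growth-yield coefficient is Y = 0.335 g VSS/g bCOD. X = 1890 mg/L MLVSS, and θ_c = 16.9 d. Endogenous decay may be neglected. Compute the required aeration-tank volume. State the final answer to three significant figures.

V ≈ 1980 m³

With k_d = 0 the design equation reduces to V = Y Q (S₀−S) θ_c / X = 0.335 × 276 × (2420 − 28.1) × 16.9 / 1890 = 1978 m³.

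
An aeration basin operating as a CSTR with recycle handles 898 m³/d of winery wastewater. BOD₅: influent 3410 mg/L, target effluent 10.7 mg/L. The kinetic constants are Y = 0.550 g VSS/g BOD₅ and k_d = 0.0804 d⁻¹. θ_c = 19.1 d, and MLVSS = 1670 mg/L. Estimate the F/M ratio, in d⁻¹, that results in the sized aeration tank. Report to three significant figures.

F/M ≈ 0.242 d⁻¹

Steady-state biomass mass balance: V·X·(1 + k_d·θ_c) = Y·Q·(S₀ − S)·θ_c, so V = 0.550 × 898 × (3410 − 10.7) × 19.1 / [1670 × (1 + 0.0804 × 19.1)] = 3.21×10^7 / 4235 = 7573 m³.
Food-to-microorganism ratio F/M = Q S₀ / (V X) = 898 × 3410 / (7573 × 1670) = 0.2421 d⁻¹.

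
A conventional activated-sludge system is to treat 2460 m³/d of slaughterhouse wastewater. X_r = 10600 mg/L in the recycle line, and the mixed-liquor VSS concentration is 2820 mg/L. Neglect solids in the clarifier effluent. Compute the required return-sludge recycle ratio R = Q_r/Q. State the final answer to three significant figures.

R ≈ 0.362

Solids balance on the clarifier gives (1+R)X = R·X_r, so R = X/(X_r − X) = 2820 / (10600 − 2820) = 0.3625.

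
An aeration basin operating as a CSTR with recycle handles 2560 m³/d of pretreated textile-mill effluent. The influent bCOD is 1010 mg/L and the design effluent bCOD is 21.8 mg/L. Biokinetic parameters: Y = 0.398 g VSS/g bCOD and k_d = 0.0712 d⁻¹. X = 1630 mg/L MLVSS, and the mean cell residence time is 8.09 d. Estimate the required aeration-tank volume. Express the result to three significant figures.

Steady-state biomass mass balance: V·X·(1 + k_d·θ_c) = Y·Q·(S₀ − S)·θ_c, so V = 0.398 × 2560 × (1010 − 21.8) × 8.09 / [1630 × (1 + 0.0712 × 8.09)] = 8.15×10^6 / 2569 = 3171 m³.

V ≈ 3170 m³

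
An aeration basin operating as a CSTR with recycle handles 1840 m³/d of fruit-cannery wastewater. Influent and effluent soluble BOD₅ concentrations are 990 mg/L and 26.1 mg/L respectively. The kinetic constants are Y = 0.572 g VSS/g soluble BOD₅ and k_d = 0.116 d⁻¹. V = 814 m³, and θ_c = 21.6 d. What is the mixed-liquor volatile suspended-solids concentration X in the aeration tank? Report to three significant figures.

X ≈ 7680 mg/L

From V·X·(1 + k_d·θ_c) = Y·Q·(S₀ − S)·θ_c: X = 0.572 × 1840 × (990 − 26.1) × 21.6 / [814 × (1 + 0.116 × 21.6)] = 7679 mg/L.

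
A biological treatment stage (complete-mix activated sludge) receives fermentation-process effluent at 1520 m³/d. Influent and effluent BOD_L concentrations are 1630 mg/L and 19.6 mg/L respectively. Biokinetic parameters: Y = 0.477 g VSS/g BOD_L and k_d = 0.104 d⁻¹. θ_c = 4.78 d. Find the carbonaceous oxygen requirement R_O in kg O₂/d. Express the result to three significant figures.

Correct the yield for decay: Y_obs = Y/(1 + k_d θ_c) = 0.477 / (1 + 0.104 × 4.78) = 0.477 / 1.497 = 0.3186.
Mass of BOD_L removed per day: Q(S₀ − S) = 1520 × 1610 g/m³ = 2448 kg/d.
Biomass synthesised: P_X = Y_obs × 2448 = 779.9 kg VSS/d.
R_O = Q·(S₀ − S) − 1.42·P_X = 2448 − 1.42 × 779.9 = 1340 kg O₂/d.

R_O ≈ 1340 kg O₂/d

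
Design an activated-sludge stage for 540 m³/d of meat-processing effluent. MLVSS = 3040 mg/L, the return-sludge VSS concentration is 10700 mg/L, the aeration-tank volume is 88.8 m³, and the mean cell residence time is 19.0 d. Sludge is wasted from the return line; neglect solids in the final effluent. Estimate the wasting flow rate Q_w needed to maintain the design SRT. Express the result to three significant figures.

Q_w ≈ 1.33 m³/d

Q_w = (V·X)/(θ_c X_r) = 88.80 × 3040 / (19.0 × 10700) = 1.328 m³/d.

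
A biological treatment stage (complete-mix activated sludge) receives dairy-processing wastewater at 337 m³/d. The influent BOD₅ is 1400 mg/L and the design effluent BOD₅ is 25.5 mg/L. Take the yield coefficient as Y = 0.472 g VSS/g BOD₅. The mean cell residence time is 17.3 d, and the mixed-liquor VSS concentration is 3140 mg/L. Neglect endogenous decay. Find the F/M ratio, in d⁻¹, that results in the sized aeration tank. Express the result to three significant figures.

F/M ≈ 0.125 d⁻¹

With k_d = 0 the design equation reduces to V = Y Q (S₀−S) θ_c / X = 0.472 × 337 × (1400 − 25.5) × 17.3 / 3140 = 1205 m³.
Food-to-microorganism ratio F/M = Q S₀ / (V X) = 337 × 1400 / (1205 × 3140) = 0.1247 d⁻¹.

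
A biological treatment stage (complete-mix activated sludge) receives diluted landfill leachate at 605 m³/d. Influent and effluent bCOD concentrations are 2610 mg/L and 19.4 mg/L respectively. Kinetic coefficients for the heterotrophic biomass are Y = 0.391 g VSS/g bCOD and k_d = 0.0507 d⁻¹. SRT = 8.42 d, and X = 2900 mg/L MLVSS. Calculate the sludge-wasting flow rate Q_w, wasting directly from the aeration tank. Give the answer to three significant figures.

From the SRT design equation V = Y Q (S₀−S) θ_c / [X (1 + k_d θ_c)] = 0.391 × 605 × (2610 − 19.4) × 8.42 / [2900 × (1 + 0.0507 × 8.42)] = 5.16×10^6 / 4138 = 1247 m³.
With mixed-liquor wasting, θ_c = V/Q_w, so Q_w = V/θ_c = 1247/8.42 = 148.1 m³/d.

Q_w ≈ 148 m³/d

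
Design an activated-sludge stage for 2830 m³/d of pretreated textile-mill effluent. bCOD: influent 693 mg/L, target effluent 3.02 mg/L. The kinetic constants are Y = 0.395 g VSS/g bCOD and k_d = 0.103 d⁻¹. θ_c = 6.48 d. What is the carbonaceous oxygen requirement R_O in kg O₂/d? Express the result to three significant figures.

Observed yield with endogenous decay: Y_obs = Y / (1 + k_d·θ_c) = 0.395 / (1 + 0.103 × 6.48) = 0.395 / 1.667 = 0.2369 g VSS/g bCOD.
Mass of bCOD removed per day: Q(S₀ − S) = 2830 × 690.0 g/m³ = 1953 kg/d.
P_X = Y_obs·Q·(S₀ − S) = 0.2369 × 1953 = 462.6 kg VSS/d.
Carbonaceous O₂ demand = substrate oxidised − cell-mass equivalent = 1953 − 1.42 × 462.6 = 1296 kg O₂/d.

R_O ≈ 1300 kg O₂/d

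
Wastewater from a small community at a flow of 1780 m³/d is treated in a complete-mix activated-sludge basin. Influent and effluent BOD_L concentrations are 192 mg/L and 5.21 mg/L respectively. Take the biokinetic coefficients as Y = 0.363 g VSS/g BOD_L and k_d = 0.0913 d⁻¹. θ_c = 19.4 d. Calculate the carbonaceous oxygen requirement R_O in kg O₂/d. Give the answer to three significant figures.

Y_obs = Y / (1 + k_d θ_c) = 0.363 / (1 + 0.0913 × 19.4) = 0.363 / 2.771 = 0.1310.
ΔS = 192 − 5.21 = 186.8 mg/L, so the substrate removal rate is 1780 × 186.8/1000 = 332.5 kg BOD_L/d.
Net sludge production P_X = 0.1310 × 332.5 = 43.55 kg VSS/d.
R_O = Q·(S₀ − S) − 1.42·P_X = 332.5 − 1.42 × 43.55 = 270.6 kg O₂/d.

R_O ≈ 271 kg O₂/d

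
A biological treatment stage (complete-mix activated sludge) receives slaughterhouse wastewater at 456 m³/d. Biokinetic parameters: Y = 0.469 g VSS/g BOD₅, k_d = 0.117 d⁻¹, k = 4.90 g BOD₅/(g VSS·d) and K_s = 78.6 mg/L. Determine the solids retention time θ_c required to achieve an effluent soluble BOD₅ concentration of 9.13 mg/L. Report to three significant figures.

θ_c ≈ 8.19 d

From 1/θ_c = Y·k·S/(K_s + S) − k_d: Y·k·S/(K_s+S) = 0.469 × 4.90 × 9.13 / (78.6 + 9.13) = 0.2392 d⁻¹.
1/θ_c = 0.2392 − 0.117 = 0.1222 d⁻¹, so θ_c = 8.186 d.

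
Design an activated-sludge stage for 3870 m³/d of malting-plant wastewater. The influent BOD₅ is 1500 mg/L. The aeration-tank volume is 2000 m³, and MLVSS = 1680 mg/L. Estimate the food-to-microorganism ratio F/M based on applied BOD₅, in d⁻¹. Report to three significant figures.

F/M ≈ 1.73 d⁻¹

F/M = Q·S₀ / (V·X) = 3870 × 1500 / (2000 × 1680) = 1.728 g BOD₅·(g VSS·d)⁻¹.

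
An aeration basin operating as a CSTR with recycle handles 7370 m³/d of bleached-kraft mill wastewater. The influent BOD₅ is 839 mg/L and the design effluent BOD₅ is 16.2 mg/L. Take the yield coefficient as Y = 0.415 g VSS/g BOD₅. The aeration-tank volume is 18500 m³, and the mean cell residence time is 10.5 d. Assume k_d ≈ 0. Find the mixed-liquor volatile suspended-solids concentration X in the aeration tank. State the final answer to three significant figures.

X ≈ 1430 mg/L

X = Y·Q·ΔS·θ_c / V = 0.415 × 7370 × (839 − 16.2) × 10.5 / 18500 = 1428 mg/L.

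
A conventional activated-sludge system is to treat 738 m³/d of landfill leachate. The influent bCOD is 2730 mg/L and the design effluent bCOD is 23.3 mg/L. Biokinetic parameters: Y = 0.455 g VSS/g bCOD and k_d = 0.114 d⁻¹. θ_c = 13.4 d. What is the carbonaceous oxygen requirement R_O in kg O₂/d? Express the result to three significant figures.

The observed yield is Y_obs = Y/(1 + k_d·θ_c) = 0.455 / (1 + 0.114 × 13.4) = 0.455 / 2.528 = 0.1800 g VSS per g bCOD removed.
Mass of bCOD removed per day: Q(S₀ − S) = 738 × 2707 g/m³ = 1998 kg/d.
P_X = Y_obs·Q·(S₀ − S) = 0.1800 × 1998 = 359.6 kg VSS/d.
R_O = Q·(S₀ − S) − 1.42·P_X = 1998 − 1.42 × 359.6 = 1487 kg O₂/d.

R_O ≈ 1490 kg O₂/d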